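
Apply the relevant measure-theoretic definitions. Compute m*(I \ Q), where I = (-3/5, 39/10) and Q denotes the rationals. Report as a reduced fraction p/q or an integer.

The interval I = (-3/5, 39/10) has m(I) = 39/10 - (-3/5) = 9/2 (endpoints are measure-zero, so open/closed/half-open agree). Write I = (I cap Q) u (I \ Q). The rationals in I are countable, so m*(I cap Q) = 0 (cover each rational by intervals whose total length is arbitrarily small). By countable subadditivity m*(I) <= m*(I cap Q) + m*(I \ Q), hence m*(I \ Q) >= m(I) = 9/2. The reverse inequality m*(I \ Q) <= m*(I) = 9/2 is trivial since (I \ Q) is a subset of I. Therefore m*(I \ Q) = 9/2.

9/2


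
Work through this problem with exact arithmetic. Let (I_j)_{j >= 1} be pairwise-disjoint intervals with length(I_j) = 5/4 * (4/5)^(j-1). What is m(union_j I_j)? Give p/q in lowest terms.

By countable additivity of the Lebesgue measure on pairwise disjoint measurable sets,
  m(union_{j >= 1} I_j) = sum_{j >= 1} m(I_j) = sum_{j >= 1} a * r^(j-1),
  with a = 5/4 and r = 4/5.
Since 0 < r = 4/5 < 1, the geometric series converges:
  sum_{j >= 1} a * r^(j-1) = a / (1 - r).
  = 5/4 / (1 - 4/5)
  = 5/4 / (1/5)
  = 25/4.

25/4


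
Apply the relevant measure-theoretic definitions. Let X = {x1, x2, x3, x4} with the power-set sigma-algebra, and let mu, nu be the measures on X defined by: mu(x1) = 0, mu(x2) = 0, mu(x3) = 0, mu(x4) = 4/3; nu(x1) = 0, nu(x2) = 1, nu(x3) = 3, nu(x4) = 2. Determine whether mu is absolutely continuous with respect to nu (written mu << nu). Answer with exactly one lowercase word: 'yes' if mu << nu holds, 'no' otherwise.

mu << nu means: every nu-null measurable set is also mu-null; equivalently, for every atom x, if nu({x}) = 0 then mu({x}) = 0.
Checking each atom:
  x1: nu = 0, mu = 0 -> consistent with mu << nu.
  x2: nu = 1 > 0 -> no constraint.
  x3: nu = 3 > 0 -> no constraint.
  x4: nu = 2 > 0 -> no constraint.
No atom violates the condition. Therefore mu << nu.

yes


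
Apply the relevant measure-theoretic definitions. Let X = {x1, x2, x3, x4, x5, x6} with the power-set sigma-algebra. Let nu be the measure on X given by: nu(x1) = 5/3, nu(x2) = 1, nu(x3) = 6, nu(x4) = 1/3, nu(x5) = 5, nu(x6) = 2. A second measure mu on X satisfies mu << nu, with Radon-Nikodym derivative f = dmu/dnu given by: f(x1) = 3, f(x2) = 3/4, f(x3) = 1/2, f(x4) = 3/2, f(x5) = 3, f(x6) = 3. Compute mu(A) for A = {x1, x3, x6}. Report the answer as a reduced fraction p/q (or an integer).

By the defining property of the Radon-Nikodym derivative, for every measurable set A,
  mu(A) = integral_A f dnu.
Since nu is a discrete measure concentrated on the atoms of X, the integral over A reduces to the sum
  mu(A) = sum_{x in A} f(x) * nu({x}).
Computing each term:
  x1: f(x1) * nu(x1) = 3 * 5/3 = 5.
  x3: f(x3) * nu(x3) = 1/2 * 6 = 3.
  x6: f(x6) * nu(x6) = 3 * 2 = 6.
Summing: mu(A) = 5 + 3 + 6 = 14.

14


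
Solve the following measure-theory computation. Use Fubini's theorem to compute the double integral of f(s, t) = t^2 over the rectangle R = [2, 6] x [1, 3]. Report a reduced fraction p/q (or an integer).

f(s, t) is a tensor product of a function of s and a function of t, and both factors are bounded continuous (hence Lebesgue integrable) on the rectangle, so Fubini's theorem applies:
  integral_R f d(m x m) = (integral_a1^b1 1 ds) * (integral_a2^b2 t^2 dt).
Inner integral in s: integral_{2}^{6} 1 ds = (6^1 - 2^1)/1
  = 4.
Inner integral in t: integral_{1}^{3} t^2 dt = (3^3 - 1^3)/3
  = 26/3.
Product: (4) * (26/3) = 104/3.

104/3


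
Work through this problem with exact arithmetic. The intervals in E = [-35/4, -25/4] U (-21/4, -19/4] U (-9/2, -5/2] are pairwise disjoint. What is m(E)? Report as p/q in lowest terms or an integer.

For pairwise disjoint intervals, m(union_i I_i) = sum_i m(I_i),
and m is invariant under swapping open/closed endpoints (single points have measure 0).
So m(E) = sum_i (b_i - a_i).
  I_1 has length -25/4 - (-35/4) = 5/2.
  I_2 has length -19/4 - (-21/4) = 1/2.
  I_3 has length -5/2 - (-9/2) = 2.
Summing:
  m(E) = 5/2 + 1/2 + 2 = 5.

5


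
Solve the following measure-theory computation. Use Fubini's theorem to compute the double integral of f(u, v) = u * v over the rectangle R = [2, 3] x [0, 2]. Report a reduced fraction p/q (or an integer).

f(u, v) is a tensor product of a function of u and a function of v, and both factors are bounded continuous (hence Lebesgue integrable) on the rectangle, so Fubini's theorem applies:
  integral_R f d(m x m) = (integral_a1^b1 u du) * (integral_a2^b2 v dv).
Inner integral in u: integral_{2}^{3} u du = (3^2 - 2^2)/2
  = 5/2.
Inner integral in v: integral_{0}^{2} v dv = (2^2 - 0^2)/2
  = 2.
Product: (5/2) * (2) = 5.

5


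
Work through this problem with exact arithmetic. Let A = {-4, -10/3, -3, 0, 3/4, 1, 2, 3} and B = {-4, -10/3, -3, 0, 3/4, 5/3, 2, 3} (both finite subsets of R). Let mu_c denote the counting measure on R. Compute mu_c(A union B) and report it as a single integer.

Counting measure on a finite set equals cardinality. By inclusion-exclusion, |A union B| = |A| + |B| - |A cap B|.
|A| = 8, |B| = 8, |A cap B| = 7.
So mu_c(A union B) = 8 + 8 - 7 = 9.

9


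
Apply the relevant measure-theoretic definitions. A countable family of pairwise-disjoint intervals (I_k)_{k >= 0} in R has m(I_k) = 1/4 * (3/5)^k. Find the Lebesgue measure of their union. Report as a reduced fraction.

By countable additivity of the Lebesgue measure on pairwise disjoint measurable sets,
  m(union_{k >= 0} I_k) = sum_{k >= 0} m(I_k) = sum_{k >= 0} a * r^k,
  with a = 1/4 and r = 3/5.
Since 0 < r = 3/5 < 1, the geometric series converges:
  sum_{k >= 0} a * r^k = a / (1 - r).
  = 1/4 / (1 - 3/5)
  = 1/4 / (2/5)
  = 5/8.

5/8


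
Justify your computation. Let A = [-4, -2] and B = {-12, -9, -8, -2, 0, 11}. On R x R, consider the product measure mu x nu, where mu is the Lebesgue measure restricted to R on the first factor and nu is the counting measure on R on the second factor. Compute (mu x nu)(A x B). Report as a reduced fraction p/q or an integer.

For a measurable rectangle A x B, the product measure satisfies
  (mu x nu)(A x B) = mu(A) * nu(B).
  mu(A) = 2.
  nu(B) = 6.
  (mu x nu)(A x B) = 2 * 6 = 12.

12


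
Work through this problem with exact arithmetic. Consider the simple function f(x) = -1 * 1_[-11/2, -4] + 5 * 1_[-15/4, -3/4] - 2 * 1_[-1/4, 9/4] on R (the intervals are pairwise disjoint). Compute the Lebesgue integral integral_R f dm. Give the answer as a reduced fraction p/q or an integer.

For a simple function f = sum_i c_i * 1_{A_i} with disjoint A_i,
  integral f dm = sum_i c_i * m(A_i).
Lengths of the A_i:
  m(A_1) = -4 - (-11/2) = 3/2.
  m(A_2) = -3/4 - (-15/4) = 3.
  m(A_3) = 9/4 - (-1/4) = 5/2.
Contributions c_i * m(A_i):
  (-1) * (3/2) = -3/2.
  (5) * (3) = 15.
  (-2) * (5/2) = -5.
Total: -3/2 + 15 - 5 = 17/2.

17/2


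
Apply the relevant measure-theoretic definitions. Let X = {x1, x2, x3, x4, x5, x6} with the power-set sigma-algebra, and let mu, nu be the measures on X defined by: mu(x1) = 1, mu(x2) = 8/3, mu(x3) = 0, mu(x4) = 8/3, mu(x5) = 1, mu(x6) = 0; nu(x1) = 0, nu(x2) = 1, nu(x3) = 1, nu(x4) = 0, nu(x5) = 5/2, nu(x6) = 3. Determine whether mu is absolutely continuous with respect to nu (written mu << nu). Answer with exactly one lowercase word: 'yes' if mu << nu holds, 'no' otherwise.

mu << nu means: every nu-null measurable set is also mu-null; equivalently, for every atom x, if nu({x}) = 0 then mu({x}) = 0.
Checking each atom:
  x1: nu = 0, mu = 1 > 0 -> violates mu << nu.
  x2: nu = 1 > 0 -> no constraint.
  x3: nu = 1 > 0 -> no constraint.
  x4: nu = 0, mu = 8/3 > 0 -> violates mu << nu.
  x5: nu = 5/2 > 0 -> no constraint.
  x6: nu = 3 > 0 -> no constraint.
The atom(s) x1, x4 violate the condition (nu = 0 but mu > 0). Therefore mu is NOT absolutely continuous w.r.t. nu.

no


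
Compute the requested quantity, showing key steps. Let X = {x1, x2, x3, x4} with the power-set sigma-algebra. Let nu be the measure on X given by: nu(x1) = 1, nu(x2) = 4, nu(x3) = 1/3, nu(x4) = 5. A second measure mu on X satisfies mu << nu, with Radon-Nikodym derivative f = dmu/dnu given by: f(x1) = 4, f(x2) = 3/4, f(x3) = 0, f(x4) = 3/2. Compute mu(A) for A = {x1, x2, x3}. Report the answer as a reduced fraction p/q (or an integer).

By the defining property of the Radon-Nikodym derivative, for every measurable set A,
  mu(A) = integral_A f dnu.
Since nu is a discrete measure concentrated on the atoms of X, the integral over A reduces to the sum
  mu(A) = sum_{x in A} f(x) * nu({x}).
Computing each term:
  x1: f(x1) * nu(x1) = 4 * 1 = 4.
  x2: f(x2) * nu(x2) = 3/4 * 4 = 3.
  x3: f(x3) * nu(x3) = 0 * 1/3 = 0.
Summing: mu(A) = 4 + 3 + 0 = 7.

7


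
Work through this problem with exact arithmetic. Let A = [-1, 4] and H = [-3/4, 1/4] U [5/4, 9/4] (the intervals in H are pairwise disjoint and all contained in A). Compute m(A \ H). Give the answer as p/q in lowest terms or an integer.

The ambient interval has length m(A) = 4 - (-1) = 5.
Since the holes are disjoint and sit inside A, by finite additivity
  m(H) = sum_i (b_i - a_i), and m(A \ H) = m(A) - m(H).
Computing the hole measures:
  m(H_1) = 1/4 - (-3/4) = 1.
  m(H_2) = 9/4 - 5/4 = 1.
Summed: m(H) = 1 + 1 = 2.
So m(A \ H) = 5 - 2 = 3.

3


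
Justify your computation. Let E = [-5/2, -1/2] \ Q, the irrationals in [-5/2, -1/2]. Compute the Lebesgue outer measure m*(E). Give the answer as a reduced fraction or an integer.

The interval I = [-5/2, -1/2] has m(I) = -1/2 - (-5/2) = 2 (endpoints are measure-zero, so open/closed/half-open agree). Write I = (I cap Q) u (I \ Q). The rationals in I are countable, so m*(I cap Q) = 0 (cover each rational by intervals whose total length is arbitrarily small). By countable subadditivity m*(I) <= m*(I cap Q) + m*(I \ Q), hence m*(I \ Q) >= m(I) = 2. The reverse inequality m*(I \ Q) <= m*(I) = 2 is trivial since (I \ Q) is a subset of I. Therefore m*(I \ Q) = 2.

2


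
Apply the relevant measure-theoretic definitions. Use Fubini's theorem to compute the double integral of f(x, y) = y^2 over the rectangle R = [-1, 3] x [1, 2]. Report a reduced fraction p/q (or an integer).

f(x, y) is a tensor product of a function of x and a function of y, and both factors are bounded continuous (hence Lebesgue integrable) on the rectangle, so Fubini's theorem applies:
  integral_R f d(m x m) = (integral_a1^b1 1 dx) * (integral_a2^b2 y^2 dy).
Inner integral in x: integral_{-1}^{3} 1 dx = (3^1 - (-1)^1)/1
  = 4.
Inner integral in y: integral_{1}^{2} y^2 dy = (2^3 - 1^3)/3
  = 7/3.
Product: (4) * (7/3) = 28/3.

28/3


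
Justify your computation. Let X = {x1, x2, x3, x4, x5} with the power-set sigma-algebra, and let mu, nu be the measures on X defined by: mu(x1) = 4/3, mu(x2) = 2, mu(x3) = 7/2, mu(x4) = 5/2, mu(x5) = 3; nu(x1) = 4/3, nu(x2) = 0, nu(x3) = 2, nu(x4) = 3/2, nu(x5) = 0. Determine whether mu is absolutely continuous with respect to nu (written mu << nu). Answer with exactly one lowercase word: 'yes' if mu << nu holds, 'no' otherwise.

mu << nu means: every nu-null measurable set is also mu-null; equivalently, for every atom x, if nu({x}) = 0 then mu({x}) = 0.
Checking each atom:
  x1: nu = 4/3 > 0 -> no constraint.
  x2: nu = 0, mu = 2 > 0 -> violates mu << nu.
  x3: nu = 2 > 0 -> no constraint.
  x4: nu = 3/2 > 0 -> no constraint.
  x5: nu = 0, mu = 3 > 0 -> violates mu << nu.
The atom(s) x2, x5 violate the condition (nu = 0 but mu > 0). Therefore mu is NOT absolutely continuous w.r.t. nu.

no


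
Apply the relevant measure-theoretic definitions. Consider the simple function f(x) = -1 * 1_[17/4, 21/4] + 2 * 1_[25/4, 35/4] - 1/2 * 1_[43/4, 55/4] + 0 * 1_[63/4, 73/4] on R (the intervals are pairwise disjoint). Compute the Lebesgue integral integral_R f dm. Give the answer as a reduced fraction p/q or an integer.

For a simple function f = sum_i c_i * 1_{A_i} with disjoint A_i,
  integral f dm = sum_i c_i * m(A_i).
Lengths of the A_i:
  m(A_1) = 21/4 - 17/4 = 1.
  m(A_2) = 35/4 - 25/4 = 5/2.
  m(A_3) = 55/4 - 43/4 = 3.
  m(A_4) = 73/4 - 63/4 = 5/2.
Contributions c_i * m(A_i):
  (-1) * (1) = -1.
  (2) * (5/2) = 5.
  (-1/2) * (3) = -3/2.
  (0) * (5/2) = 0.
Total: -1 + 5 - 3/2 + 0 = 5/2.

5/2


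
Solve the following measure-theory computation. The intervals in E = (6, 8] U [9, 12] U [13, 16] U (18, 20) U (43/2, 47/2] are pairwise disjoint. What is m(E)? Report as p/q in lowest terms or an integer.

For pairwise disjoint intervals, m(union_i I_i) = sum_i m(I_i),
and m is invariant under swapping open/closed endpoints (single points have measure 0).
So m(E) = sum_i (b_i - a_i).
  I_1 has length 8 - 6 = 2.
  I_2 has length 12 - 9 = 3.
  I_3 has length 16 - 13 = 3.
  I_4 has length 20 - 18 = 2.
  I_5 has length 47/2 - 43/2 = 2.
Summing:
  m(E) = 2 + 3 + 3 + 2 + 2 = 12.

12


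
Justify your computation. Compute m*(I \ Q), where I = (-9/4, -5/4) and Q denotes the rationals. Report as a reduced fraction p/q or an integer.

The interval I = (-9/4, -5/4) has m(I) = -5/4 - (-9/4) = 1 (endpoints are measure-zero, so open/closed/half-open agree). Write I = (I cap Q) u (I \ Q). The rationals in I are countable, so m*(I cap Q) = 0 (cover each rational by intervals whose total length is arbitrarily small). By countable subadditivity m*(I) <= m*(I cap Q) + m*(I \ Q), hence m*(I \ Q) >= m(I) = 1. The reverse inequality m*(I \ Q) <= m*(I) = 1 is trivial since (I \ Q) is a subset of I. Therefore m*(I \ Q) = 1.

1


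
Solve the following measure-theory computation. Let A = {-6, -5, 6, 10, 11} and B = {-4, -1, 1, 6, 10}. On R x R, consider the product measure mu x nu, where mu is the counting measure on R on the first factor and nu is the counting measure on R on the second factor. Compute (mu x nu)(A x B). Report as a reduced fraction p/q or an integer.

For a measurable rectangle A x B, the product measure satisfies
  (mu x nu)(A x B) = mu(A) * nu(B).
  mu(A) = 5.
  nu(B) = 5.
  (mu x nu)(A x B) = 5 * 5 = 25.

25


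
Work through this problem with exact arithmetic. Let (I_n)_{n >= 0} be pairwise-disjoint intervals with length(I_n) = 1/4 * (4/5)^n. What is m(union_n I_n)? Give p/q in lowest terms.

By countable additivity of the Lebesgue measure on pairwise disjoint measurable sets,
  m(union_{n >= 0} I_n) = sum_{n >= 0} m(I_n) = sum_{n >= 0} a * r^n,
  with a = 1/4 and r = 4/5.
Since 0 < r = 4/5 < 1, the geometric series converges:
  sum_{n >= 0} a * r^n = a / (1 - r).
  = 1/4 / (1 - 4/5)
  = 1/4 / (1/5)
  = 5/4.

5/4


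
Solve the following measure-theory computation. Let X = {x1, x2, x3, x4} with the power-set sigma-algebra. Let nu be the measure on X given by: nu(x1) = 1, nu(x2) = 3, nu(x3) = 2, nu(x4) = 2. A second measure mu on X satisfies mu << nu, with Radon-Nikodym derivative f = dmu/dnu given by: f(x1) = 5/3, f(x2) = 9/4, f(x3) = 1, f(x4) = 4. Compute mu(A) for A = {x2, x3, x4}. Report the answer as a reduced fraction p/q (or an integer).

By the defining property of the Radon-Nikodym derivative, for every measurable set A,
  mu(A) = integral_A f dnu.
Since nu is a discrete measure concentrated on the atoms of X, the integral over A reduces to the sum
  mu(A) = sum_{x in A} f(x) * nu({x}).
Computing each term:
  x2: f(x2) * nu(x2) = 9/4 * 3 = 27/4.
  x3: f(x3) * nu(x3) = 1 * 2 = 2.
  x4: f(x4) * nu(x4) = 4 * 2 = 8.
Summing: mu(A) = 27/4 + 2 + 8 = 67/4.

67/4


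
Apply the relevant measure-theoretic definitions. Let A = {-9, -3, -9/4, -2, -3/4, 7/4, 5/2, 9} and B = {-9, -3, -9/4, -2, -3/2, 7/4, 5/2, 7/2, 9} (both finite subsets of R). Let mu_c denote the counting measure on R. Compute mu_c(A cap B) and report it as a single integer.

Counting measure on a finite set equals cardinality. mu_c(A cap B) = |A cap B| (elements appearing in both).
Enumerating the elements of A that also lie in B gives 7 element(s).
So mu_c(A cap B) = 7.

7


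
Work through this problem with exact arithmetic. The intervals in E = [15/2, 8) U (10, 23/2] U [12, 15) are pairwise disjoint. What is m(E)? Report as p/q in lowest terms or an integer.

For pairwise disjoint intervals, m(union_i I_i) = sum_i m(I_i),
and m is invariant under swapping open/closed endpoints (single points have measure 0).
So m(E) = sum_i (b_i - a_i).
  I_1 has length 8 - 15/2 = 1/2.
  I_2 has length 23/2 - 10 = 3/2.
  I_3 has length 15 - 12 = 3.
Summing:
  m(E) = 1/2 + 3/2 + 3 = 5.

5


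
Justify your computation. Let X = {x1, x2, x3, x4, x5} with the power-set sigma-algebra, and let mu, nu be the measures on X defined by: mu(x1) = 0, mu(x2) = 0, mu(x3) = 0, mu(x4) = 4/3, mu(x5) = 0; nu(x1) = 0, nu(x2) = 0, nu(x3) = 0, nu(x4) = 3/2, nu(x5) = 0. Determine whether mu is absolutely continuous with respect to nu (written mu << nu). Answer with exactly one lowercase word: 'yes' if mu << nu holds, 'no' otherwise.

mu << nu means: every nu-null measurable set is also mu-null; equivalently, for every atom x, if nu({x}) = 0 then mu({x}) = 0.
Checking each atom:
  x1: nu = 0, mu = 0 -> consistent with mu << nu.
  x2: nu = 0, mu = 0 -> consistent with mu << nu.
  x3: nu = 0, mu = 0 -> consistent with mu << nu.
  x4: nu = 3/2 > 0 -> no constraint.
  x5: nu = 0, mu = 0 -> consistent with mu << nu.
No atom violates the condition. Therefore mu << nu.

yes


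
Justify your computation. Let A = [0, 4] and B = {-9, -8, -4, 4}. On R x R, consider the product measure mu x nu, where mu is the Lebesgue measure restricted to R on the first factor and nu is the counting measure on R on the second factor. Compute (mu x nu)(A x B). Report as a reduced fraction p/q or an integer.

For a measurable rectangle A x B, the product measure satisfies
  (mu x nu)(A x B) = mu(A) * nu(B).
  mu(A) = 4.
  nu(B) = 4.
  (mu x nu)(A x B) = 4 * 4 = 16.

16


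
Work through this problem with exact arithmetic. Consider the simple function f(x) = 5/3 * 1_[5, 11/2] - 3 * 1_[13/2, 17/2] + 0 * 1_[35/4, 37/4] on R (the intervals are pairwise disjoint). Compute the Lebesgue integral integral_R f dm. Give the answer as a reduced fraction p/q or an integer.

For a simple function f = sum_i c_i * 1_{A_i} with disjoint A_i,
  integral f dm = sum_i c_i * m(A_i).
Lengths of the A_i:
  m(A_1) = 11/2 - 5 = 1/2.
  m(A_2) = 17/2 - 13/2 = 2.
  m(A_3) = 37/4 - 35/4 = 1/2.
Contributions c_i * m(A_i):
  (5/3) * (1/2) = 5/6.
  (-3) * (2) = -6.
  (0) * (1/2) = 0.
Total: 5/6 - 6 + 0 = -31/6.

-31/6


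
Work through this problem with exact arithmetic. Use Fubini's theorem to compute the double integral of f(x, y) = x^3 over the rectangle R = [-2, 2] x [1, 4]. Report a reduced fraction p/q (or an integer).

f(x, y) is a tensor product of a function of x and a function of y, and both factors are bounded continuous (hence Lebesgue integrable) on the rectangle, so Fubini's theorem applies:
  integral_R f d(m x m) = (integral_a1^b1 x^3 dx) * (integral_a2^b2 1 dy).
Inner integral in x: integral_{-2}^{2} x^3 dx = (2^4 - (-2)^4)/4
  = 0.
Inner integral in y: integral_{1}^{4} 1 dy = (4^1 - 1^1)/1
  = 3.
Product: (0) * (3) = 0.

0


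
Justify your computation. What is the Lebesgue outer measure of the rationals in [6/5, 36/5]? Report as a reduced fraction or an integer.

E = Q cap [6/5, 36/5] is a subset of Q, which is countable. Enumerate Q = {q_1, q_2, ...}; for any eps > 0, cover q_k by the open interval (q_k - eps/2^(k+1), q_k + eps/2^(k+1)), of length eps/2^k. The total cover length is sum_{k>=1} eps/2^k = eps. Hence m*(E) <= m*(Q) <= eps for every eps > 0, and since outer measure is non-negative, m*(E) = 0.

0


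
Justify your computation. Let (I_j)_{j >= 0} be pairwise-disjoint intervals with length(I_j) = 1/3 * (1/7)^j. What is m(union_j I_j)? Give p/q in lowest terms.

By countable additivity of the Lebesgue measure on pairwise disjoint measurable sets,
  m(union_{j >= 0} I_j) = sum_{j >= 0} m(I_j) = sum_{j >= 0} a * r^j,
  with a = 1/3 and r = 1/7.
Since 0 < r = 1/7 < 1, the geometric series converges:
  sum_{j >= 0} a * r^j = a / (1 - r).
  = 1/3 / (1 - 1/7)
  = 1/3 / (6/7)
  = 7/18.

7/18


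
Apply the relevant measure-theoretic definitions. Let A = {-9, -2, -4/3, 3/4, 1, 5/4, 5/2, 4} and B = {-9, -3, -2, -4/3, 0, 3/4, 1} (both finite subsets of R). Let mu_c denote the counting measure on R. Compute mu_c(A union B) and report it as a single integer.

Counting measure on a finite set equals cardinality. By inclusion-exclusion, |A union B| = |A| + |B| - |A cap B|.
|A| = 8, |B| = 7, |A cap B| = 5.
So mu_c(A union B) = 8 + 7 - 5 = 10.

10


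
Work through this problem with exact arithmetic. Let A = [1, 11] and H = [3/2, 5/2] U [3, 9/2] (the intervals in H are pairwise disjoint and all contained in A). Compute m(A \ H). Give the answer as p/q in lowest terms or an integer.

The ambient interval has length m(A) = 11 - 1 = 10.
Since the holes are disjoint and sit inside A, by finite additivity
  m(H) = sum_i (b_i - a_i), and m(A \ H) = m(A) - m(H).
Computing the hole measures:
  m(H_1) = 5/2 - 3/2 = 1.
  m(H_2) = 9/2 - 3 = 3/2.
Summed: m(H) = 1 + 3/2 = 5/2.
So m(A \ H) = 10 - 5/2 = 15/2.

15/2


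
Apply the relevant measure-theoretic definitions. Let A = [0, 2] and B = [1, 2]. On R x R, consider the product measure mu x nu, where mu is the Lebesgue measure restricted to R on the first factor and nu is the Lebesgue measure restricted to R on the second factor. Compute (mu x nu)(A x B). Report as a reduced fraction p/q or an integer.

For a measurable rectangle A x B, the product measure satisfies
  (mu x nu)(A x B) = mu(A) * nu(B).
  mu(A) = 2.
  nu(B) = 1.
  (mu x nu)(A x B) = 2 * 1 = 2.

2


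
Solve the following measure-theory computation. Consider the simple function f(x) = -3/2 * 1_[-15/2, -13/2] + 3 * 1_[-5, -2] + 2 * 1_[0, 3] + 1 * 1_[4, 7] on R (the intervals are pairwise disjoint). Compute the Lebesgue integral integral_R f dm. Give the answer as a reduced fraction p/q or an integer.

For a simple function f = sum_i c_i * 1_{A_i} with disjoint A_i,
  integral f dm = sum_i c_i * m(A_i).
Lengths of the A_i:
  m(A_1) = -13/2 - (-15/2) = 1.
  m(A_2) = -2 - (-5) = 3.
  m(A_3) = 3 - 0 = 3.
  m(A_4) = 7 - 4 = 3.
Contributions c_i * m(A_i):
  (-3/2) * (1) = -3/2.
  (3) * (3) = 9.
  (2) * (3) = 6.
  (1) * (3) = 3.
Total: -3/2 + 9 + 6 + 3 = 33/2.

33/2


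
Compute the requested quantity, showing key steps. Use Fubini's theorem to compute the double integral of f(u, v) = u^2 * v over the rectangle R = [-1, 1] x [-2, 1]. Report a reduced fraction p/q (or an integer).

f(u, v) is a tensor product of a function of u and a function of v, and both factors are bounded continuous (hence Lebesgue integrable) on the rectangle, so Fubini's theorem applies:
  integral_R f d(m x m) = (integral_a1^b1 u^2 du) * (integral_a2^b2 v dv).
Inner integral in u: integral_{-1}^{1} u^2 du = (1^3 - (-1)^3)/3
  = 2/3.
Inner integral in v: integral_{-2}^{1} v dv = (1^2 - (-2)^2)/2
  = -3/2.
Product: (2/3) * (-3/2) = -1.

-1


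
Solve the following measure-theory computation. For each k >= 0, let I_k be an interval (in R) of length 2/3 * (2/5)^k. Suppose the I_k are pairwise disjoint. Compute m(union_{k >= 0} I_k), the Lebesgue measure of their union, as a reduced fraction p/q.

By countable additivity of the Lebesgue measure on pairwise disjoint measurable sets,
  m(union_{k >= 0} I_k) = sum_{k >= 0} m(I_k) = sum_{k >= 0} a * r^k,
  with a = 2/3 and r = 2/5.
Since 0 < r = 2/5 < 1, the geometric series converges:
  sum_{k >= 0} a * r^k = a / (1 - r).
  = 2/3 / (1 - 2/5)
  = 2/3 / (3/5)
  = 10/9.

10/9


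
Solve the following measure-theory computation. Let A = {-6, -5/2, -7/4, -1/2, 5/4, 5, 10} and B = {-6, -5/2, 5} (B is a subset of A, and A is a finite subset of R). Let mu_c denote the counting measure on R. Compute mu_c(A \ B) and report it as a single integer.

Counting measure assigns mu_c(E) = |E| (number of elements) when E is finite. For B subset A, A \ B is the set of elements of A not in B, so |A \ B| = |A| - |B|.
|A| = 7, |B| = 3, so mu_c(A \ B) = 7 - 3 = 4.

4


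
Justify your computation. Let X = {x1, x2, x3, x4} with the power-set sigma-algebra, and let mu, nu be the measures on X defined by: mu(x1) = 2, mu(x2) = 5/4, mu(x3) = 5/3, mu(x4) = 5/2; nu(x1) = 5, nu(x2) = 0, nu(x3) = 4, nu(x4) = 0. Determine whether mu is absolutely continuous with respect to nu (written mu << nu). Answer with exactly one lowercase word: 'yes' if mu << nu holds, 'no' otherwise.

mu << nu means: every nu-null measurable set is also mu-null; equivalently, for every atom x, if nu({x}) = 0 then mu({x}) = 0.
Checking each atom:
  x1: nu = 5 > 0 -> no constraint.
  x2: nu = 0, mu = 5/4 > 0 -> violates mu << nu.
  x3: nu = 4 > 0 -> no constraint.
  x4: nu = 0, mu = 5/2 > 0 -> violates mu << nu.
The atom(s) x2, x4 violate the condition (nu = 0 but mu > 0). Therefore mu is NOT absolutely continuous w.r.t. nu.

no


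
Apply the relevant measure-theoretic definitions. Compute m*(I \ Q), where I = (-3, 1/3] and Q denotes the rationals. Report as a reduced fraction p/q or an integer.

The interval I = (-3, 1/3] has m(I) = 1/3 - (-3) = 10/3 (endpoints are measure-zero, so open/closed/half-open agree). Write I = (I cap Q) u (I \ Q). The rationals in I are countable, so m*(I cap Q) = 0 (cover each rational by intervals whose total length is arbitrarily small). By countable subadditivity m*(I) <= m*(I cap Q) + m*(I \ Q), hence m*(I \ Q) >= m(I) = 10/3. The reverse inequality m*(I \ Q) <= m*(I) = 10/3 is trivial since (I \ Q) is a subset of I. Therefore m*(I \ Q) = 10/3.

10/3


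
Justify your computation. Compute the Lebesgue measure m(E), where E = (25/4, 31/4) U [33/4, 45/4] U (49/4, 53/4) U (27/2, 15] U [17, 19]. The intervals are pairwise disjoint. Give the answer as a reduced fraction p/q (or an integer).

For pairwise disjoint intervals, m(union_i I_i) = sum_i m(I_i),
and m is invariant under swapping open/closed endpoints (single points have measure 0).
So m(E) = sum_i (b_i - a_i).
  I_1 has length 31/4 - 25/4 = 3/2.
  I_2 has length 45/4 - 33/4 = 3.
  I_3 has length 53/4 - 49/4 = 1.
  I_4 has length 15 - 27/2 = 3/2.
  I_5 has length 19 - 17 = 2.
Summing:
  m(E) = 3/2 + 3 + 1 + 3/2 + 2 = 9.

9


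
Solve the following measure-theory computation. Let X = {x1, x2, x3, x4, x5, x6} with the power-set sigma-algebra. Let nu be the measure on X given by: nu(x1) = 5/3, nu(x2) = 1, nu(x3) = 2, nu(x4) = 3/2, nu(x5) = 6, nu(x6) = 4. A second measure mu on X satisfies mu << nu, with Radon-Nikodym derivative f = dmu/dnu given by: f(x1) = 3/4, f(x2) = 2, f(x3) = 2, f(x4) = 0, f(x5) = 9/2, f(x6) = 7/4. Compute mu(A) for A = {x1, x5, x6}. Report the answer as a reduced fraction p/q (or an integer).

By the defining property of the Radon-Nikodym derivative, for every measurable set A,
  mu(A) = integral_A f dnu.
Since nu is a discrete measure concentrated on the atoms of X, the integral over A reduces to the sum
  mu(A) = sum_{x in A} f(x) * nu({x}).
Computing each term:
  x1: f(x1) * nu(x1) = 3/4 * 5/3 = 5/4.
  x5: f(x5) * nu(x5) = 9/2 * 6 = 27.
  x6: f(x6) * nu(x6) = 7/4 * 4 = 7.
Summing: mu(A) = 5/4 + 27 + 7 = 141/4.

141/4


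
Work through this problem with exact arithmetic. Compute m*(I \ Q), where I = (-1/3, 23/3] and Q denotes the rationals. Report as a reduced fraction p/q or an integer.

The interval I = (-1/3, 23/3] has m(I) = 23/3 - (-1/3) = 8 (endpoints are measure-zero, so open/closed/half-open agree). Write I = (I cap Q) u (I \ Q). The rationals in I are countable, so m*(I cap Q) = 0 (cover each rational by intervals whose total length is arbitrarily small). By countable subadditivity m*(I) <= m*(I cap Q) + m*(I \ Q), hence m*(I \ Q) >= m(I) = 8. The reverse inequality m*(I \ Q) <= m*(I) = 8 is trivial since (I \ Q) is a subset of I. Therefore m*(I \ Q) = 8.

8


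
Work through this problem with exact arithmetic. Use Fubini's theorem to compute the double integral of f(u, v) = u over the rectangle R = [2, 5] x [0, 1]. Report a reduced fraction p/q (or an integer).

f(u, v) is a tensor product of a function of u and a function of v, and both factors are bounded continuous (hence Lebesgue integrable) on the rectangle, so Fubini's theorem applies:
  integral_R f d(m x m) = (integral_a1^b1 u du) * (integral_a2^b2 1 dv).
Inner integral in u: integral_{2}^{5} u du = (5^2 - 2^2)/2
  = 21/2.
Inner integral in v: integral_{0}^{1} 1 dv = (1^1 - 0^1)/1
  = 1.
Product: (21/2) * (1) = 21/2.

21/2


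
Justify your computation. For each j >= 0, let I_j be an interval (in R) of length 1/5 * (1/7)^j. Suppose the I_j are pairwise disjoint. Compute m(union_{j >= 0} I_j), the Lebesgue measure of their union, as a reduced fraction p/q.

By countable additivity of the Lebesgue measure on pairwise disjoint measurable sets,
  m(union_{j >= 0} I_j) = sum_{j >= 0} m(I_j) = sum_{j >= 0} a * r^j,
  with a = 1/5 and r = 1/7.
Since 0 < r = 1/7 < 1, the geometric series converges:
  sum_{j >= 0} a * r^j = a / (1 - r).
  = 1/5 / (1 - 1/7)
  = 1/5 / (6/7)
  = 7/30.

7/30


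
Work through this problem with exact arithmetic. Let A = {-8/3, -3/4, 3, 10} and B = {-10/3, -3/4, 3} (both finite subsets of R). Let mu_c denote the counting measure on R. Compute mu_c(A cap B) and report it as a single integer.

Counting measure on a finite set equals cardinality. mu_c(A cap B) = |A cap B| (elements appearing in both).
Enumerating the elements of A that also lie in B gives 2 element(s).
So mu_c(A cap B) = 2.

2


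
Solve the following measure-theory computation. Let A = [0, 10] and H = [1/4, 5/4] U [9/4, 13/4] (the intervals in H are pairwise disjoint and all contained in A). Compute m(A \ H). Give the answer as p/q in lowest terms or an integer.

The ambient interval has length m(A) = 10 - 0 = 10.
Since the holes are disjoint and sit inside A, by finite additivity
  m(H) = sum_i (b_i - a_i), and m(A \ H) = m(A) - m(H).
Computing the hole measures:
  m(H_1) = 5/4 - 1/4 = 1.
  m(H_2) = 13/4 - 9/4 = 1.
Summed: m(H) = 1 + 1 = 2.
So m(A \ H) = 10 - 2 = 8.

8


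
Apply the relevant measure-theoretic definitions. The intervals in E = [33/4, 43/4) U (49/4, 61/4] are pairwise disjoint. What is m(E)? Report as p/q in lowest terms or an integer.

For pairwise disjoint intervals, m(union_i I_i) = sum_i m(I_i),
and m is invariant under swapping open/closed endpoints (single points have measure 0).
So m(E) = sum_i (b_i - a_i).
  I_1 has length 43/4 - 33/4 = 5/2.
  I_2 has length 61/4 - 49/4 = 3.
Summing:
  m(E) = 5/2 + 3 = 11/2.

11/2


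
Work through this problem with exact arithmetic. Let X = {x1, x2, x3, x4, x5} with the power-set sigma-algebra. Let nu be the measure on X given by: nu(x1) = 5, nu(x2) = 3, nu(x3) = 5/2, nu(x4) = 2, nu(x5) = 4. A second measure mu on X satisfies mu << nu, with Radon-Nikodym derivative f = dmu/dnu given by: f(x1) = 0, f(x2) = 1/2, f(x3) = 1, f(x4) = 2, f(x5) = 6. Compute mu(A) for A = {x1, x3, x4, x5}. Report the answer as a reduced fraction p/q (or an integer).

By the defining property of the Radon-Nikodym derivative, for every measurable set A,
  mu(A) = integral_A f dnu.
Since nu is a discrete measure concentrated on the atoms of X, the integral over A reduces to the sum
  mu(A) = sum_{x in A} f(x) * nu({x}).
Computing each term:
  x1: f(x1) * nu(x1) = 0 * 5 = 0.
  x3: f(x3) * nu(x3) = 1 * 5/2 = 5/2.
  x4: f(x4) * nu(x4) = 2 * 2 = 4.
  x5: f(x5) * nu(x5) = 6 * 4 = 24.
Summing: mu(A) = 0 + 5/2 + 4 + 24 = 61/2.

61/2


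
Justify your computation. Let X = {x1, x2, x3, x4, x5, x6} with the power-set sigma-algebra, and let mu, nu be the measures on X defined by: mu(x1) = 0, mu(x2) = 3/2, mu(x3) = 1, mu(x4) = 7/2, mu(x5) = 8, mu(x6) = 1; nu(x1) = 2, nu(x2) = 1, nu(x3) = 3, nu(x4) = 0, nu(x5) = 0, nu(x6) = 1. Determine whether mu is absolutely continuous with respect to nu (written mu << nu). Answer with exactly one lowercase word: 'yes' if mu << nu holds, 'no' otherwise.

mu << nu means: every nu-null measurable set is also mu-null; equivalently, for every atom x, if nu({x}) = 0 then mu({x}) = 0.
Checking each atom:
  x1: nu = 2 > 0 -> no constraint.
  x2: nu = 1 > 0 -> no constraint.
  x3: nu = 3 > 0 -> no constraint.
  x4: nu = 0, mu = 7/2 > 0 -> violates mu << nu.
  x5: nu = 0, mu = 8 > 0 -> violates mu << nu.
  x6: nu = 1 > 0 -> no constraint.
The atom(s) x4, x5 violate the condition (nu = 0 but mu > 0). Therefore mu is NOT absolutely continuous w.r.t. nu.

no


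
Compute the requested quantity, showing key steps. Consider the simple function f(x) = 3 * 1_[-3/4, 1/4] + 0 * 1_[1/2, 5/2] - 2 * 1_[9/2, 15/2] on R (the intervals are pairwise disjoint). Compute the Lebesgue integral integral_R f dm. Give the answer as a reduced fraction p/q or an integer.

For a simple function f = sum_i c_i * 1_{A_i} with disjoint A_i,
  integral f dm = sum_i c_i * m(A_i).
Lengths of the A_i:
  m(A_1) = 1/4 - (-3/4) = 1.
  m(A_2) = 5/2 - 1/2 = 2.
  m(A_3) = 15/2 - 9/2 = 3.
Contributions c_i * m(A_i):
  (3) * (1) = 3.
  (0) * (2) = 0.
  (-2) * (3) = -6.
Total: 3 + 0 - 6 = -3.

-3


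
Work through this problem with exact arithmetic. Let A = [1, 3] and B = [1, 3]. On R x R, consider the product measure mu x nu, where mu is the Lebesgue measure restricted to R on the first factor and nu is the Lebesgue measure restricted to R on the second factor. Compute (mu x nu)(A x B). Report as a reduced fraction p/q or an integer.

For a measurable rectangle A x B, the product measure satisfies
  (mu x nu)(A x B) = mu(A) * nu(B).
  mu(A) = 2.
  nu(B) = 2.
  (mu x nu)(A x B) = 2 * 2 = 4.

4


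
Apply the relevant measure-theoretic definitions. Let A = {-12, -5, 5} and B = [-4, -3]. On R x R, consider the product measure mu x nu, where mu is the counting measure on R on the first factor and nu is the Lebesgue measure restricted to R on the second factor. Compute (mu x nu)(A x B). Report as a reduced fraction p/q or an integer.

For a measurable rectangle A x B, the product measure satisfies
  (mu x nu)(A x B) = mu(A) * nu(B).
  mu(A) = 3.
  nu(B) = 1.
  (mu x nu)(A x B) = 3 * 1 = 3.

3


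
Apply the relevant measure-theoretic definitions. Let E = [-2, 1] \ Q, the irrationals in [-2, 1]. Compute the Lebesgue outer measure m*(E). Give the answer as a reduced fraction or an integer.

The interval I = [-2, 1] has m(I) = 1 - (-2) = 3 (endpoints are measure-zero, so open/closed/half-open agree). Write I = (I cap Q) u (I \ Q). The rationals in I are countable, so m*(I cap Q) = 0 (cover each rational by intervals whose total length is arbitrarily small). By countable subadditivity m*(I) <= m*(I cap Q) + m*(I \ Q), hence m*(I \ Q) >= m(I) = 3. The reverse inequality m*(I \ Q) <= m*(I) = 3 is trivial since (I \ Q) is a subset of I. Therefore m*(I \ Q) = 3.

3


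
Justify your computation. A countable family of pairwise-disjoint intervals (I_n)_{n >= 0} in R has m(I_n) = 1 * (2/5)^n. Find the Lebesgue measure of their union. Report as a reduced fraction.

By countable additivity of the Lebesgue measure on pairwise disjoint measurable sets,
  m(union_{n >= 0} I_n) = sum_{n >= 0} m(I_n) = sum_{n >= 0} a * r^n,
  with a = 1 and r = 2/5.
Since 0 < r = 2/5 < 1, the geometric series converges:
  sum_{n >= 0} a * r^n = a / (1 - r).
  = 1 / (1 - 2/5)
  = 1 / (3/5)
  = 5/3.

5/3


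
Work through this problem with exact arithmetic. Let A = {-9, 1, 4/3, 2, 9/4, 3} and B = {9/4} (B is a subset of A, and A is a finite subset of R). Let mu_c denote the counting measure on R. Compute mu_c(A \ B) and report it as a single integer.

Counting measure assigns mu_c(E) = |E| (number of elements) when E is finite. For B subset A, A \ B is the set of elements of A not in B, so |A \ B| = |A| - |B|.
|A| = 6, |B| = 1, so mu_c(A \ B) = 6 - 1 = 5.

5


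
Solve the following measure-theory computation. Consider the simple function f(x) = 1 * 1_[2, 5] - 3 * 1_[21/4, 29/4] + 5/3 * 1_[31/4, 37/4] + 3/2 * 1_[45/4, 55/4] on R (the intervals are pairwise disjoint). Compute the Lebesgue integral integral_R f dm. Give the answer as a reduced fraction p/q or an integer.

For a simple function f = sum_i c_i * 1_{A_i} with disjoint A_i,
  integral f dm = sum_i c_i * m(A_i).
Lengths of the A_i:
  m(A_1) = 5 - 2 = 3.
  m(A_2) = 29/4 - 21/4 = 2.
  m(A_3) = 37/4 - 31/4 = 3/2.
  m(A_4) = 55/4 - 45/4 = 5/2.
Contributions c_i * m(A_i):
  (1) * (3) = 3.
  (-3) * (2) = -6.
  (5/3) * (3/2) = 5/2.
  (3/2) * (5/2) = 15/4.
Total: 3 - 6 + 5/2 + 15/4 = 13/4.

13/4


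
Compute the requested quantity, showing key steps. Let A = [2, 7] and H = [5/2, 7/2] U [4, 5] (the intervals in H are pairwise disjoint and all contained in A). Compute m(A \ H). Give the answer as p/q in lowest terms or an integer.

The ambient interval has length m(A) = 7 - 2 = 5.
Since the holes are disjoint and sit inside A, by finite additivity
  m(H) = sum_i (b_i - a_i), and m(A \ H) = m(A) - m(H).
Computing the hole measures:
  m(H_1) = 7/2 - 5/2 = 1.
  m(H_2) = 5 - 4 = 1.
Summed: m(H) = 1 + 1 = 2.
So m(A \ H) = 5 - 2 = 3.

3


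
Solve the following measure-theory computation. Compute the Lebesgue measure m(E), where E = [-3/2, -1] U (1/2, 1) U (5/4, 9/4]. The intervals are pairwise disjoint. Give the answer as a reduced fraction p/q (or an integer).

For pairwise disjoint intervals, m(union_i I_i) = sum_i m(I_i),
and m is invariant under swapping open/closed endpoints (single points have measure 0).
So m(E) = sum_i (b_i - a_i).
  I_1 has length -1 - (-3/2) = 1/2.
  I_2 has length 1 - 1/2 = 1/2.
  I_3 has length 9/4 - 5/4 = 1.
Summing:
  m(E) = 1/2 + 1/2 + 1 = 2.

2


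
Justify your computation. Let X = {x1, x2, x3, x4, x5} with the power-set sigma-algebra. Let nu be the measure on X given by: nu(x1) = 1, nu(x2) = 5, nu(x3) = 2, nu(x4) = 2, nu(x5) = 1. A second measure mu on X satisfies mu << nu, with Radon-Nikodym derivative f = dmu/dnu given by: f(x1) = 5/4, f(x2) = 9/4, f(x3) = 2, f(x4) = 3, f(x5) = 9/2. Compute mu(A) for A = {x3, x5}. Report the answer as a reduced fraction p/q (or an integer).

By the defining property of the Radon-Nikodym derivative, for every measurable set A,
  mu(A) = integral_A f dnu.
Since nu is a discrete measure concentrated on the atoms of X, the integral over A reduces to the sum
  mu(A) = sum_{x in A} f(x) * nu({x}).
Computing each term:
  x3: f(x3) * nu(x3) = 2 * 2 = 4.
  x5: f(x5) * nu(x5) = 9/2 * 1 = 9/2.
Summing: mu(A) = 4 + 9/2 = 17/2.

17/2


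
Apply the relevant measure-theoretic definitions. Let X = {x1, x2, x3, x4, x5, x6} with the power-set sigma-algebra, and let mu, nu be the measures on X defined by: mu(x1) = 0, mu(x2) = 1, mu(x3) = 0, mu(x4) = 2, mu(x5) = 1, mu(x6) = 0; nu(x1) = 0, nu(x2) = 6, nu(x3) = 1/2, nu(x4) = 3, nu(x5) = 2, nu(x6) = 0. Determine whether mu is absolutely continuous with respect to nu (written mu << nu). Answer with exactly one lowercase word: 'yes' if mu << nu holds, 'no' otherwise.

mu << nu means: every nu-null measurable set is also mu-null; equivalently, for every atom x, if nu({x}) = 0 then mu({x}) = 0.
Checking each atom:
  x1: nu = 0, mu = 0 -> consistent with mu << nu.
  x2: nu = 6 > 0 -> no constraint.
  x3: nu = 1/2 > 0 -> no constraint.
  x4: nu = 3 > 0 -> no constraint.
  x5: nu = 2 > 0 -> no constraint.
  x6: nu = 0, mu = 0 -> consistent with mu << nu.
No atom violates the condition. Therefore mu << nu.

yes


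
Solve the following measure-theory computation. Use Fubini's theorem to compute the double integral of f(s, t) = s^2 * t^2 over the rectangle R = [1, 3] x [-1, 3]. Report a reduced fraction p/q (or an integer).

f(s, t) is a tensor product of a function of s and a function of t, and both factors are bounded continuous (hence Lebesgue integrable) on the rectangle, so Fubini's theorem applies:
  integral_R f d(m x m) = (integral_a1^b1 s^2 ds) * (integral_a2^b2 t^2 dt).
Inner integral in s: integral_{1}^{3} s^2 ds = (3^3 - 1^3)/3
  = 26/3.
Inner integral in t: integral_{-1}^{3} t^2 dt = (3^3 - (-1)^3)/3
  = 28/3.
Product: (26/3) * (28/3) = 728/9.

728/9


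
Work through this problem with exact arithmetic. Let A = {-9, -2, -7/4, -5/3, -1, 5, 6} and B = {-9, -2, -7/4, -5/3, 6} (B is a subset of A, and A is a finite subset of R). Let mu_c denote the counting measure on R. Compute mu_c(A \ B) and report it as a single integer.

Counting measure assigns mu_c(E) = |E| (number of elements) when E is finite. For B subset A, A \ B is the set of elements of A not in B, so |A \ B| = |A| - |B|.
|A| = 7, |B| = 5, so mu_c(A \ B) = 7 - 5 = 2.

2
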